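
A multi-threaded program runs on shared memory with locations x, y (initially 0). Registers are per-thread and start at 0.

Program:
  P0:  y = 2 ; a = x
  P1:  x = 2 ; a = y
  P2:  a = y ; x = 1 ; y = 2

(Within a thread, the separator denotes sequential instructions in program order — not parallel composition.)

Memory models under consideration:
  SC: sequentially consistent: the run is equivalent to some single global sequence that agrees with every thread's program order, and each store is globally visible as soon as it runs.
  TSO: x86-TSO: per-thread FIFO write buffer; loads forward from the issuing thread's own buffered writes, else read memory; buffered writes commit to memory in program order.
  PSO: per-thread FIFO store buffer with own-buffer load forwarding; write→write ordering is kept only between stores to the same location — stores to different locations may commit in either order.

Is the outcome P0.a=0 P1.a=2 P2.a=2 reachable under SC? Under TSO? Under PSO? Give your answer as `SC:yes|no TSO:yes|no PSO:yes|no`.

SC:yes TSO:yes PSO:yes

outcome vector order: (P0.a,P1.a,P2.a)
under SC → 020 022 100 102 120 122 200 202 220 222
under TSO → 000 002 020 022 100 102 120 122 200 202 220 222
under PSO → 000 002 020 022 100 102 120 122 200 202 220 222
target 022 ∈ {SC,TSO,PSO}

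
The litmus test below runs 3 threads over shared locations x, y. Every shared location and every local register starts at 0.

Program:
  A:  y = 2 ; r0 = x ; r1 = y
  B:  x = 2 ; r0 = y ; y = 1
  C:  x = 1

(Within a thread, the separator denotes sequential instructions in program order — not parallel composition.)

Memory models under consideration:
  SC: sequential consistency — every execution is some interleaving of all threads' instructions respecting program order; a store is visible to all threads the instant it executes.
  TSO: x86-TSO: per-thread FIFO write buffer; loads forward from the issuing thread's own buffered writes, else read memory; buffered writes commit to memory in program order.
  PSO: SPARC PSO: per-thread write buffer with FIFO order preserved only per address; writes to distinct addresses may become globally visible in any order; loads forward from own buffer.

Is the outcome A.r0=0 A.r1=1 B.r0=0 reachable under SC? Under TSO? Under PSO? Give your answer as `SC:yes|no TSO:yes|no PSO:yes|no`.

outcome vector order: (A.r0,A.r1,B.r0)
SC (10): 0/1/2; 0/2/2; 1/1/0; 1/1/2; 1/2/0; 1/2/2; 2/1/0; 2/1/2; 2/2/0; 2/2/2
TSO (12): 0/1/0; 0/1/2; 0/2/0; 0/2/2; 1/1/0; 1/1/2; 1/2/0; 1/2/2; 2/1/0; 2/1/2; 2/2/0; 2/2/2
PSO (12): 0/1/0; 0/1/2; 0/2/0; 0/2/2; 1/1/0; 1/1/2; 1/2/0; 1/2/2; 2/1/0; 2/1/2; 2/2/0; 2/2/2
target 0/1/0 ∈ {TSO,PSO}

SC:no TSO:yes PSO:yes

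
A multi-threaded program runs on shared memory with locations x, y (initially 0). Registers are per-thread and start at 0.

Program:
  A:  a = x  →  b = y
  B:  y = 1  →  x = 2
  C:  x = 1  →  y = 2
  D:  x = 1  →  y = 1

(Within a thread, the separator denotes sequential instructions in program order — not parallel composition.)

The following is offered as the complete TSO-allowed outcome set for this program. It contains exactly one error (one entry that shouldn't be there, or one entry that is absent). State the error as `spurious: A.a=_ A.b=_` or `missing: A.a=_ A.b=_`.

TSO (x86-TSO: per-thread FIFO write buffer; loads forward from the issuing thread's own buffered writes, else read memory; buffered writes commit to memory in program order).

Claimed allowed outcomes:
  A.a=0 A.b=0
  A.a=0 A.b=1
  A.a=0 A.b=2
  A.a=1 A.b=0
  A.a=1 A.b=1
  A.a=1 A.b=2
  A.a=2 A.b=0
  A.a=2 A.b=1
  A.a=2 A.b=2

outcome vector order: (A.a,A.b)
[TSO] allowed = {0/0 0/1 0/2 1/0 1/1 1/2 2/1 2/2}
claimed∖TSO = {2/0}

spurious: A.a=2 A.b=0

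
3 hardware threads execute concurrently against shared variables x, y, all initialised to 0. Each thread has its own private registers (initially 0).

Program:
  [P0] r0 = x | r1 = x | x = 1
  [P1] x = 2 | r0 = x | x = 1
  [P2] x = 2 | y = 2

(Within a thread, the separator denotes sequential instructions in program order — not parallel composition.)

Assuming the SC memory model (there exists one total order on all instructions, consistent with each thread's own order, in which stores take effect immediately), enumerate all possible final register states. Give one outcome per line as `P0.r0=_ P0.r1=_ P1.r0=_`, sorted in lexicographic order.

P0.r0=0 P0.r1=0 P1.r0=1
P0.r0=0 P0.r1=0 P1.r0=2
P0.r0=0 P0.r1=1 P1.r0=2
P0.r0=0 P0.r1=2 P1.r0=1
P0.r0=0 P0.r1=2 P1.r0=2
P0.r0=1 P0.r1=1 P1.r0=2
P0.r0=1 P0.r1=2 P1.r0=2
P0.r0=2 P0.r1=1 P1.r0=2
P0.r0=2 P0.r1=2 P1.r0=1
P0.r0=2 P0.r1=2 P1.r0=2

outcome vector order: (P0.r0,P0.r1,P1.r0)
|SC outcomes| = 10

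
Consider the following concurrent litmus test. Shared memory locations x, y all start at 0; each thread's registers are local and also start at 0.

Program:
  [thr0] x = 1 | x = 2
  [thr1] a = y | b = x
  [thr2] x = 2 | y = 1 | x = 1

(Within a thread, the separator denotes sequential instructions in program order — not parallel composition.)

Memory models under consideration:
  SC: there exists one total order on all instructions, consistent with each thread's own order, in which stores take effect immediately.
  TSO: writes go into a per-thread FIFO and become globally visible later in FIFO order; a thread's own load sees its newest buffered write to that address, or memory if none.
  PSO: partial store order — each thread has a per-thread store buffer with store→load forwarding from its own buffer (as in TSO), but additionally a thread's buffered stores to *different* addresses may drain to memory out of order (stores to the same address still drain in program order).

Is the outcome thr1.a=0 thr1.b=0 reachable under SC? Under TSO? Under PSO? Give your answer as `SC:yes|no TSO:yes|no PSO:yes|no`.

SC:yes TSO:yes PSO:yes

outcome vector order: (thr1.a,thr1.b)
SC (5): (0,0), (0,1), (0,2), (1,1), (1,2)
TSO (5): (0,0), (0,1), (0,2), (1,1), (1,2)
PSO (6): (0,0), (0,1), (0,2), (1,0), (1,1), (1,2)
target (0,0) ∈ {SC,TSO,PSO}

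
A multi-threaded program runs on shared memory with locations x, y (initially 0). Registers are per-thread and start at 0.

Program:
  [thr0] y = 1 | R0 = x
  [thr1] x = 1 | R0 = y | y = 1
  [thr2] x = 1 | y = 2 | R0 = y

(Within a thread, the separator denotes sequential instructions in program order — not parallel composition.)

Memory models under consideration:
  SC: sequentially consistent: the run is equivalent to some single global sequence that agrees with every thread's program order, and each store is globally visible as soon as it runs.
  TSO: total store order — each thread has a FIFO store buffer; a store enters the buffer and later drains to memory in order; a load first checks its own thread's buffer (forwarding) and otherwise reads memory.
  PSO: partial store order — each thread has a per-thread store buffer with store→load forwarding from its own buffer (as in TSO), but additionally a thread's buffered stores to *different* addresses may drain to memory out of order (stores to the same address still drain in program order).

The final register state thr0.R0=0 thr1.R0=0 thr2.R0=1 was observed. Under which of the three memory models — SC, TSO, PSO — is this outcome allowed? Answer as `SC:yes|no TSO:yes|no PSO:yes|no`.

outcome vector order: (thr0.R0,thr1.R0,thr2.R0)
SC (10): 0/1/1; 0/1/2; 0/2/1; 0/2/2; 1/0/1; 1/0/2; 1/1/1; 1/1/2; 1/2/1; 1/2/2
TSO (12): 0/0/1; 0/0/2; 0/1/1; 0/1/2; 0/2/1; 0/2/2; 1/0/1; 1/0/2; 1/1/1; 1/1/2; 1/2/1; 1/2/2
PSO (12): 0/0/1; 0/0/2; 0/1/1; 0/1/2; 0/2/1; 0/2/2; 1/0/1; 1/0/2; 1/1/1; 1/1/2; 1/2/1; 1/2/2
target 0/0/1 ∈ {TSO,PSO}

SC:no TSO:yes PSO:yes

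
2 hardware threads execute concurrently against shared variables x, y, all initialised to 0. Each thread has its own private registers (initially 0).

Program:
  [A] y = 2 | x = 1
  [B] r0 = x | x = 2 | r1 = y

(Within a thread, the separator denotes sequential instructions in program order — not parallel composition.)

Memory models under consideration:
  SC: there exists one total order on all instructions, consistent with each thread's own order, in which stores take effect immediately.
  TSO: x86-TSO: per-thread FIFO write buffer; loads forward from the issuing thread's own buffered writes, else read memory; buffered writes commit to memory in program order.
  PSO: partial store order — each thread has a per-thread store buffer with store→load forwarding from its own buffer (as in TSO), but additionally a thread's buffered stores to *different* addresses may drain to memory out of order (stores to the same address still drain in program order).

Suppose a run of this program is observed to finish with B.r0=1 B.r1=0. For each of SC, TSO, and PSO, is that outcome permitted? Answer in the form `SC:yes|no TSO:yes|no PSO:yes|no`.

outcome vector order: (B.r0,B.r1)
SC (3): 0/0; 0/2; 1/2
TSO (3): 0/0; 0/2; 1/2
PSO (4): 0/0; 0/2; 1/0; 1/2
target 1/0 ∈ {PSO}

SC:no TSO:no PSO:yes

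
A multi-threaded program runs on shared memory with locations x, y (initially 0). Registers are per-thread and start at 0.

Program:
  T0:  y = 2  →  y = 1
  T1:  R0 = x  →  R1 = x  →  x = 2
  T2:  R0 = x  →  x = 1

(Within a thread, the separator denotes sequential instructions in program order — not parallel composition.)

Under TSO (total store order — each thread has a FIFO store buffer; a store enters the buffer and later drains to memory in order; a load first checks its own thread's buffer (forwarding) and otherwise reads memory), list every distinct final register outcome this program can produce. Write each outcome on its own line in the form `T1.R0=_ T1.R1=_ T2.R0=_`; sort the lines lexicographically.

T1.R0=0 T1.R1=0 T2.R0=0
T1.R0=0 T1.R1=0 T2.R0=2
T1.R0=0 T1.R1=1 T2.R0=0
T1.R0=1 T1.R1=1 T2.R0=0

outcome vector order: (T1.R0,T1.R1,T2.R0)
|TSO outcomes| = 4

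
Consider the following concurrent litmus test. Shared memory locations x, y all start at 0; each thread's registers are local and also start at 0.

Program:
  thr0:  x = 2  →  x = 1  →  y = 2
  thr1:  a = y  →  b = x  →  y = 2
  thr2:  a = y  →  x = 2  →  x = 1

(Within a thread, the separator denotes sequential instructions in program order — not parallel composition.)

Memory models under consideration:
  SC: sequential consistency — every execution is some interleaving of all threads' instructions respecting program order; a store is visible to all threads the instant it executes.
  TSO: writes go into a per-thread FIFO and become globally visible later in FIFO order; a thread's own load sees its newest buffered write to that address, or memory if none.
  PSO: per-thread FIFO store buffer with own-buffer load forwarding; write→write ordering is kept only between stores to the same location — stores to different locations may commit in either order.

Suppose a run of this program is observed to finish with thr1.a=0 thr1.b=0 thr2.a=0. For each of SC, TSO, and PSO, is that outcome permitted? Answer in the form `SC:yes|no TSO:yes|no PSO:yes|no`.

SC:yes TSO:yes PSO:yes

outcome vector order: (thr1.a,thr1.b,thr2.a)
SC: 10 outcomes — {<0 0 0>, <0 0 2>, <0 1 0>, <0 1 2>, <0 2 0>, <0 2 2>, <2 1 0>, <2 1 2>, <2 2 0>, <2 2 2>}
TSO: 10 outcomes — {<0 0 0>, <0 0 2>, <0 1 0>, <0 1 2>, <0 2 0>, <0 2 2>, <2 1 0>, <2 1 2>, <2 2 0>, <2 2 2>}
PSO: 12 outcomes — {<0 0 0>, <0 0 2>, <0 1 0>, <0 1 2>, <0 2 0>, <0 2 2>, <2 0 0>, <2 0 2>, <2 1 0>, <2 1 2>, <2 2 0>, <2 2 2>}
target <0 0 0> ∈ {SC,TSO,PSO}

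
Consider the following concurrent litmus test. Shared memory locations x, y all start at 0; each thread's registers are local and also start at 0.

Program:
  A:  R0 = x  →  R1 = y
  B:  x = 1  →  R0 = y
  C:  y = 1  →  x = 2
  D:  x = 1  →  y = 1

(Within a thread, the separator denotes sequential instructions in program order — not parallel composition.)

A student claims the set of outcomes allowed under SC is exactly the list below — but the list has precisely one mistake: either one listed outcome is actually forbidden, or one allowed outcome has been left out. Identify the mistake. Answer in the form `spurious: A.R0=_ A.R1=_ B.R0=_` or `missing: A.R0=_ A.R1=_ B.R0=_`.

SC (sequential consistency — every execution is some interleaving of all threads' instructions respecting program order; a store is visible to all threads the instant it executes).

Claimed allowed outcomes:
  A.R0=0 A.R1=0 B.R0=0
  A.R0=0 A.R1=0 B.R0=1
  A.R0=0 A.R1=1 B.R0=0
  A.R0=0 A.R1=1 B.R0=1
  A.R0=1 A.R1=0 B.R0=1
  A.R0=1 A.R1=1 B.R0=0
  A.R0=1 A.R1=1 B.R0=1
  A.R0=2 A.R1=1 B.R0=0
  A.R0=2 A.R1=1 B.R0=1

missing: A.R0=1 A.R1=0 B.R0=0

outcome vector order: (A.R0,A.R1,B.R0)
[SC] allowed = {(0,0,0), (0,0,1), (0,1,0), (0,1,1), (1,0,0), (1,0,1), (1,1,0), (1,1,1), (2,1,0), (2,1,1)}
SC∖claimed = {(1,0,0)}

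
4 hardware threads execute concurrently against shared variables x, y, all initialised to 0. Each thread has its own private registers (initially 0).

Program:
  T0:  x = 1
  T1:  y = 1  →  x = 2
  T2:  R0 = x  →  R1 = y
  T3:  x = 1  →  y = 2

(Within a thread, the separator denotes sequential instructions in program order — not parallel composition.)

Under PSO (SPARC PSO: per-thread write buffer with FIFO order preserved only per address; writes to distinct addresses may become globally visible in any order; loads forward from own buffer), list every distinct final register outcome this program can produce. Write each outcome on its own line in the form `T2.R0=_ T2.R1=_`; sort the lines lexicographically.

T2.R0=0 T2.R1=0
T2.R0=0 T2.R1=1
T2.R0=0 T2.R1=2
T2.R0=1 T2.R1=0
T2.R0=1 T2.R1=1
T2.R0=1 T2.R1=2
T2.R0=2 T2.R1=0
T2.R0=2 T2.R1=1
T2.R0=2 T2.R1=2

outcome vector order: (T2.R0,T2.R1)
|PSO outcomes| = 9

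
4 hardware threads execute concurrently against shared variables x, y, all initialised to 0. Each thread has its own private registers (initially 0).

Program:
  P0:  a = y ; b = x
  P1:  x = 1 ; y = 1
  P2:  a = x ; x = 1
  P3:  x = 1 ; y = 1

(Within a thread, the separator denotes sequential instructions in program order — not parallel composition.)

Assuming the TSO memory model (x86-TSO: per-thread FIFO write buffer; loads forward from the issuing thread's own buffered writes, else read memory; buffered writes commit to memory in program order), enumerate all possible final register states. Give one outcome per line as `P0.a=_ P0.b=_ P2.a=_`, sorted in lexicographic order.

P0.a=0 P0.b=0 P2.a=0
P0.a=0 P0.b=0 P2.a=1
P0.a=0 P0.b=1 P2.a=0
P0.a=0 P0.b=1 P2.a=1
P0.a=1 P0.b=1 P2.a=0
P0.a=1 P0.b=1 P2.a=1

outcome vector order: (P0.a,P0.b,P2.a)
|TSO outcomes| = 6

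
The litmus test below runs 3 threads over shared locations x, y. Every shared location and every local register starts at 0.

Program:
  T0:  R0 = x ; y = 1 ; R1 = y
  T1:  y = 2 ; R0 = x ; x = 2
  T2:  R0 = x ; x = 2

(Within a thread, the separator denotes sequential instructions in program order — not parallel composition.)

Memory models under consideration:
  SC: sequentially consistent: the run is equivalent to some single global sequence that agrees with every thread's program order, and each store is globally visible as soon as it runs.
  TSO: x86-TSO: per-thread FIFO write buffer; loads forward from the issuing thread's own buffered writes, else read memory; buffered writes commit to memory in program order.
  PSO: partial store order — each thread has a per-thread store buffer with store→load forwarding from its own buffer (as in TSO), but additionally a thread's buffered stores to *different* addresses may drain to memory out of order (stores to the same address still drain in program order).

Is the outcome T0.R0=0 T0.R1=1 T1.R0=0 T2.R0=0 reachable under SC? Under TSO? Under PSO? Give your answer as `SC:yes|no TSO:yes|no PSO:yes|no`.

outcome vector order: (T0.R0,T0.R1,T1.R0,T2.R0)
SC (10): <0 1 0 0>; <0 1 0 2>; <0 1 2 0>; <0 2 0 0>; <0 2 0 2>; <0 2 2 0>; <2 1 0 0>; <2 1 0 2>; <2 1 2 0>; <2 2 2 0>
TSO (11): <0 1 0 0>; <0 1 0 2>; <0 1 2 0>; <0 2 0 0>; <0 2 0 2>; <0 2 2 0>; <2 1 0 0>; <2 1 0 2>; <2 1 2 0>; <2 2 0 0>; <2 2 2 0>
PSO (12): <0 1 0 0>; <0 1 0 2>; <0 1 2 0>; <0 2 0 0>; <0 2 0 2>; <0 2 2 0>; <2 1 0 0>; <2 1 0 2>; <2 1 2 0>; <2 2 0 0>; <2 2 0 2>; <2 2 2 0>
target <0 1 0 0> ∈ {SC,TSO,PSO}

SC:yes TSO:yes PSO:yes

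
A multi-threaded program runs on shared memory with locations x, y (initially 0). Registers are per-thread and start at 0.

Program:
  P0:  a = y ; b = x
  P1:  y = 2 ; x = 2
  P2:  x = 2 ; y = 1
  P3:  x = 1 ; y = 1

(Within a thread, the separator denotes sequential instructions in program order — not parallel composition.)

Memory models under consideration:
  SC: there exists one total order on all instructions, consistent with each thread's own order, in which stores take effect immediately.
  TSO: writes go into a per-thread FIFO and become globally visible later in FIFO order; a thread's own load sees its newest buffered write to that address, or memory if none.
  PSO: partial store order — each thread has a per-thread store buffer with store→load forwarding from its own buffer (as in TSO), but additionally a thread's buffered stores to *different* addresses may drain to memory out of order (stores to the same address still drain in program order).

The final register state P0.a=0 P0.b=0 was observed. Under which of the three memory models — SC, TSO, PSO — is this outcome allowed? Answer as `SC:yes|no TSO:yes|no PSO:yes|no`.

SC:yes TSO:yes PSO:yes

outcome vector order: (P0.a,P0.b)
[SC] allowed = {0/0, 0/1, 0/2, 1/1, 1/2, 2/0, 2/1, 2/2}
[TSO] allowed = {0/0, 0/1, 0/2, 1/1, 1/2, 2/0, 2/1, 2/2}
[PSO] allowed = {0/0, 0/1, 0/2, 1/0, 1/1, 1/2, 2/0, 2/1, 2/2}
target 0/0 ∈ {SC,TSO,PSO}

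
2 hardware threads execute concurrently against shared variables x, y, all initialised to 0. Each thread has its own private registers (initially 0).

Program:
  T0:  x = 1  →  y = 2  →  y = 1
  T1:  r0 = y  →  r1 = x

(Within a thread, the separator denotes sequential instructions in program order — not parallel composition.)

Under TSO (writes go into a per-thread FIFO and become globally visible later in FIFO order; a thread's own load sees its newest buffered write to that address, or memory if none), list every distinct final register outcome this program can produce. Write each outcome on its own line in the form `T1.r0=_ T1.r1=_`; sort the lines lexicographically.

outcome vector order: (T1.r0,T1.r1)
|TSO outcomes| = 4

T1.r0=0 T1.r1=0
T1.r0=0 T1.r1=1
T1.r0=1 T1.r1=1
T1.r0=2 T1.r1=1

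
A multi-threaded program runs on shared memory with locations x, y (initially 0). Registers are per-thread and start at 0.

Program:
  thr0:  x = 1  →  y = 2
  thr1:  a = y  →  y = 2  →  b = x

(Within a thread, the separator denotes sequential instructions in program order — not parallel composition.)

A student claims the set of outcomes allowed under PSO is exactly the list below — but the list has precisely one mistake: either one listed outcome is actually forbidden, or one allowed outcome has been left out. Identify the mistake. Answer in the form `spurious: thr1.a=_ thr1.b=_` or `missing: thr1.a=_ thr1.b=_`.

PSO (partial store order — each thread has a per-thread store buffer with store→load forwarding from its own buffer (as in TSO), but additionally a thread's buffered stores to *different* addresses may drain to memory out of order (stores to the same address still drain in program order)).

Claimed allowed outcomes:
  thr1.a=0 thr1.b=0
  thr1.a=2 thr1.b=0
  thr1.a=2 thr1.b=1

outcome vector order: (thr1.a,thr1.b)
PSO (4): <0 0> <0 1> <2 0> <2 1>
PSO∖claimed = {<0 1>}

missing: thr1.a=0 thr1.b=1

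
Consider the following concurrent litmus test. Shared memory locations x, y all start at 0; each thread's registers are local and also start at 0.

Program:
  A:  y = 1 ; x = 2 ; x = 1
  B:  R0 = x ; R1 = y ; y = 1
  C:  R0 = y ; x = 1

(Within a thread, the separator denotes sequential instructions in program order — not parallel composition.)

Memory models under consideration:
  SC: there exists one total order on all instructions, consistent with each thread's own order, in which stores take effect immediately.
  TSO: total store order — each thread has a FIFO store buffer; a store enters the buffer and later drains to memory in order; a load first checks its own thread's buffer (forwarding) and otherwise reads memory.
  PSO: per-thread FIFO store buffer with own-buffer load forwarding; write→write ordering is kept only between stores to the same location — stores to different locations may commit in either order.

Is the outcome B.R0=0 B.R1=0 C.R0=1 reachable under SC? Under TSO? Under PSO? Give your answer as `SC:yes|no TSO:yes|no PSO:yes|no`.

SC:yes TSO:yes PSO:yes

outcome vector order: (B.R0,B.R1,C.R0)
SC: 9 outcomes — {<0 0 0>, <0 0 1>, <0 1 0>, <0 1 1>, <1 0 0>, <1 1 0>, <1 1 1>, <2 1 0>, <2 1 1>}
TSO: 9 outcomes — {<0 0 0>, <0 0 1>, <0 1 0>, <0 1 1>, <1 0 0>, <1 1 0>, <1 1 1>, <2 1 0>, <2 1 1>}
PSO: 12 outcomes — {<0 0 0>, <0 0 1>, <0 1 0>, <0 1 1>, <1 0 0>, <1 0 1>, <1 1 0>, <1 1 1>, <2 0 0>, <2 0 1>, <2 1 0>, <2 1 1>}
target <0 0 1> ∈ {SC,TSO,PSO}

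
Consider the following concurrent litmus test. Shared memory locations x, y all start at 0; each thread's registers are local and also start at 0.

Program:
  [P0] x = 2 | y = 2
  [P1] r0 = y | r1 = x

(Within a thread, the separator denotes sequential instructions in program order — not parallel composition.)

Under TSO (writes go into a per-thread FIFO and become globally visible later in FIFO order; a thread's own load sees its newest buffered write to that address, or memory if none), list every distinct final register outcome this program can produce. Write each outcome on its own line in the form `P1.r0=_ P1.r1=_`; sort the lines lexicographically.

P1.r0=0 P1.r1=0
P1.r0=0 P1.r1=2
P1.r0=2 P1.r1=2

outcome vector order: (P1.r0,P1.r1)
|TSO outcomes| = 3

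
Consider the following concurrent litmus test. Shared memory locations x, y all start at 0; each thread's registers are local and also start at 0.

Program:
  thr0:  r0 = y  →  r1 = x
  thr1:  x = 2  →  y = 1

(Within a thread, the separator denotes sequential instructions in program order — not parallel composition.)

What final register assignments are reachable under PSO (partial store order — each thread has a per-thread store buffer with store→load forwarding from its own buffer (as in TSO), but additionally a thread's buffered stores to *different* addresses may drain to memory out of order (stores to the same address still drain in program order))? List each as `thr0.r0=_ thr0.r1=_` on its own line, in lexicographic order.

thr0.r0=0 thr0.r1=0
thr0.r0=0 thr0.r1=2
thr0.r0=1 thr0.r1=0
thr0.r0=1 thr0.r1=2

outcome vector order: (thr0.r0,thr0.r1)
|PSO outcomes| = 4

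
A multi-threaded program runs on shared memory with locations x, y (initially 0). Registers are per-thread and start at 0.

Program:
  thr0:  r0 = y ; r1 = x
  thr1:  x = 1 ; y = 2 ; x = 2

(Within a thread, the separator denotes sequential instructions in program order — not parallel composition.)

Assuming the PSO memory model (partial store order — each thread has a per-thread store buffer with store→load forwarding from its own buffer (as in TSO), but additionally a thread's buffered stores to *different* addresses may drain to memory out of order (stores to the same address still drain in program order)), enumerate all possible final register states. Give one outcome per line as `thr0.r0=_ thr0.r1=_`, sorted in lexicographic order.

outcome vector order: (thr0.r0,thr0.r1)
|PSO outcomes| = 6

thr0.r0=0 thr0.r1=0
thr0.r0=0 thr0.r1=1
thr0.r0=0 thr0.r1=2
thr0.r0=2 thr0.r1=0
thr0.r0=2 thr0.r1=1
thr0.r0=2 thr0.r1=2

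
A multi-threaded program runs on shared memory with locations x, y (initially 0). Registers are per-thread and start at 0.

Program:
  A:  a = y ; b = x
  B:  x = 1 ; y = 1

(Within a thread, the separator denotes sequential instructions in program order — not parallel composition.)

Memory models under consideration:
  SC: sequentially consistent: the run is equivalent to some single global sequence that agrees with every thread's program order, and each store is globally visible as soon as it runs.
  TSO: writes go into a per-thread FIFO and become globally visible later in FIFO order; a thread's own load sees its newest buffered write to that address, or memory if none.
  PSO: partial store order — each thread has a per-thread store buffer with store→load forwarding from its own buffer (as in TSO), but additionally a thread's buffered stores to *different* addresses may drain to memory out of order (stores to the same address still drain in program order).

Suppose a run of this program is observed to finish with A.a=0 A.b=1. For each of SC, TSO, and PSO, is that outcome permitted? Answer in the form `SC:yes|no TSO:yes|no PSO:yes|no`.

SC:yes TSO:yes PSO:yes

outcome vector order: (A.a,A.b)
[SC] allowed = {0/0 0/1 1/1}
[TSO] allowed = {0/0 0/1 1/1}
[PSO] allowed = {0/0 0/1 1/0 1/1}
target 0/1 ∈ {SC,TSO,PSO}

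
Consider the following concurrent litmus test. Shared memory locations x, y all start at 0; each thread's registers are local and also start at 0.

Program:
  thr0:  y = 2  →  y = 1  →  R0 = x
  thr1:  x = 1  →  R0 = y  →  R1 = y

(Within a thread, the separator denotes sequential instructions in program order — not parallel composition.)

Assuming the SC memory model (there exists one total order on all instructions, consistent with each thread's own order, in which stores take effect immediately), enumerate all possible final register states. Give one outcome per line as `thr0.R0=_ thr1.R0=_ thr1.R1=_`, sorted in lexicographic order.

thr0.R0=0 thr1.R0=1 thr1.R1=1
thr0.R0=1 thr1.R0=0 thr1.R1=0
thr0.R0=1 thr1.R0=0 thr1.R1=1
thr0.R0=1 thr1.R0=0 thr1.R1=2
thr0.R0=1 thr1.R0=1 thr1.R1=1
thr0.R0=1 thr1.R0=2 thr1.R1=1
thr0.R0=1 thr1.R0=2 thr1.R1=2

outcome vector order: (thr0.R0,thr1.R0,thr1.R1)
|SC outcomes| = 7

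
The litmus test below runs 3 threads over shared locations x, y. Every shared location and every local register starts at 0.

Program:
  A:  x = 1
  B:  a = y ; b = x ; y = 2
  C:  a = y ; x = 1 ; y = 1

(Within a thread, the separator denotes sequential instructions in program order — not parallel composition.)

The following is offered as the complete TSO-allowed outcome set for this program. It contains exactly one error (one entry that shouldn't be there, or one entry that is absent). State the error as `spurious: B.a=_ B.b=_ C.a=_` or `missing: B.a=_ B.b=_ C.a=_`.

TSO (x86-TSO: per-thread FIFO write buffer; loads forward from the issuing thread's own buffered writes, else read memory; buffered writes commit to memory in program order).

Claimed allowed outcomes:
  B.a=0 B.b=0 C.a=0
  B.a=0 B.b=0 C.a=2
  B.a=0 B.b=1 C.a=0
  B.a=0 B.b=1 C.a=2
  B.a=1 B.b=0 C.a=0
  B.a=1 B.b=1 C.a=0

spurious: B.a=1 B.b=0 C.a=0

outcome vector order: (B.a,B.b,C.a)
[TSO] allowed = {<0 0 0> <0 0 2> <0 1 0> <0 1 2> <1 1 0>}
claimed∖TSO = {<1 0 0>}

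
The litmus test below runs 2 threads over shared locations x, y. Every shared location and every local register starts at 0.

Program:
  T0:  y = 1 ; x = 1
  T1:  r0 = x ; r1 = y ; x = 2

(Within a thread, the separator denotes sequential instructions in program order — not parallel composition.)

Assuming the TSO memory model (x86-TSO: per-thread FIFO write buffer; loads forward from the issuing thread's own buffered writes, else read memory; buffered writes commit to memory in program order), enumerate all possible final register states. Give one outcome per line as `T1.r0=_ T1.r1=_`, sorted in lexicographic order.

outcome vector order: (T1.r0,T1.r1)
|TSO outcomes| = 3

T1.r0=0 T1.r1=0
T1.r0=0 T1.r1=1
T1.r0=1 T1.r1=1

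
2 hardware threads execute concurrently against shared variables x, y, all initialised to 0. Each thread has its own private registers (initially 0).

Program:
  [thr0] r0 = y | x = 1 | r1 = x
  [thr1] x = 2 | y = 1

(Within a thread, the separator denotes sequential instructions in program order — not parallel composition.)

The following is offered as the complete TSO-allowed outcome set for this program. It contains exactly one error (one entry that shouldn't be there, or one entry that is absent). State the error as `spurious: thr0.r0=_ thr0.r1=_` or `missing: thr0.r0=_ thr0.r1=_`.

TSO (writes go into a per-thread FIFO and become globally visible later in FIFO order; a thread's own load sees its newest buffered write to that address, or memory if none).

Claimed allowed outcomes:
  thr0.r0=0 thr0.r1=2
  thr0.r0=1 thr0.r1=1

missing: thr0.r0=0 thr0.r1=1

outcome vector order: (thr0.r0,thr0.r1)
under TSO → 01; 02; 11
TSO∖claimed = {01}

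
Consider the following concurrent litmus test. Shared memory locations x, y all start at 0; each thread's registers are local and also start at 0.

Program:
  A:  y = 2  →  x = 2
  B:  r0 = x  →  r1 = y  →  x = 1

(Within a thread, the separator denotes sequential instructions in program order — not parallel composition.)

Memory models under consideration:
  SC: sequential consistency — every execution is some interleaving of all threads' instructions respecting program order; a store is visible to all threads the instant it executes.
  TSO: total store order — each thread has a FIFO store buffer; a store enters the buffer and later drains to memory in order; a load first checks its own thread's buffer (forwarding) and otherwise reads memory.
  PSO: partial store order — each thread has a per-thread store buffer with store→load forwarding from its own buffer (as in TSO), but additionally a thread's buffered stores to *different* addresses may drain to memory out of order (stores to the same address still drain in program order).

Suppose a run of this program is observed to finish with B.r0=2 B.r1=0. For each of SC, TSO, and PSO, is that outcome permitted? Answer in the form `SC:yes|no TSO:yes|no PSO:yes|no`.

SC:no TSO:no PSO:yes

outcome vector order: (B.r0,B.r1)
SC (3): <0 0> <0 2> <2 2>
TSO (3): <0 0> <0 2> <2 2>
PSO (4): <0 0> <0 2> <2 0> <2 2>
target <2 0> ∈ {PSO}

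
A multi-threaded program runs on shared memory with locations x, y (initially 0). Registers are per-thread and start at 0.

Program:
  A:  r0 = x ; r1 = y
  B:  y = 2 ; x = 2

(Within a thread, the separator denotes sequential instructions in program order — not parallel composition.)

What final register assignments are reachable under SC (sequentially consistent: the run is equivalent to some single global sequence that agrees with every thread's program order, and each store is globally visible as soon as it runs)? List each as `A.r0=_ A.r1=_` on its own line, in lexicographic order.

A.r0=0 A.r1=0
A.r0=0 A.r1=2
A.r0=2 A.r1=2

outcome vector order: (A.r0,A.r1)
|SC outcomes| = 3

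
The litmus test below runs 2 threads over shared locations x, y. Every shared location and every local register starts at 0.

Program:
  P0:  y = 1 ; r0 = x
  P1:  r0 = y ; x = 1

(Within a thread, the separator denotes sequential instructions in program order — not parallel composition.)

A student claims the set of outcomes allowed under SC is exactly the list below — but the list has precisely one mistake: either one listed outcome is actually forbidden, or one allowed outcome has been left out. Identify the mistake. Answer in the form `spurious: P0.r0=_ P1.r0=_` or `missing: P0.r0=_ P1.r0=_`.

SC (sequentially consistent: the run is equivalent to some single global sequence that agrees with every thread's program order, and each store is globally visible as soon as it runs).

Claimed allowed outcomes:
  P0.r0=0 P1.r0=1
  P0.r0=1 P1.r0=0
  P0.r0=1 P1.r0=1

missing: P0.r0=0 P1.r0=0

outcome vector order: (P0.r0,P1.r0)
under SC → 0/0, 0/1, 1/0, 1/1
SC∖claimed = {0/0}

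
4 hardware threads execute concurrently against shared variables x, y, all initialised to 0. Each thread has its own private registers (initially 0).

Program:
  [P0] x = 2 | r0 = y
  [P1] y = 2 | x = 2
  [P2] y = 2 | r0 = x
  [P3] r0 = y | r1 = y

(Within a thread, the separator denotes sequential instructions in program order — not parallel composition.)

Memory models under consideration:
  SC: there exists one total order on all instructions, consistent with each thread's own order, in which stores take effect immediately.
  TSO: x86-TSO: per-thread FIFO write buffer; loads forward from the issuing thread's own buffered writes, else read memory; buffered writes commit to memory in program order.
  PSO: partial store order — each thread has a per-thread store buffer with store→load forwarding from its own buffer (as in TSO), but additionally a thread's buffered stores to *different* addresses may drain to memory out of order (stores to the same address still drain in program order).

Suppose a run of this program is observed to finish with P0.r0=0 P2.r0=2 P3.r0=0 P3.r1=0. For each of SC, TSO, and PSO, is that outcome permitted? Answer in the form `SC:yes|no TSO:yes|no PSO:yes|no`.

SC:yes TSO:yes PSO:yes

outcome vector order: (P0.r0,P2.r0,P3.r0,P3.r1)
[SC] allowed = {0/2/0/0; 0/2/0/2; 0/2/2/2; 2/0/0/0; 2/0/0/2; 2/0/2/2; 2/2/0/0; 2/2/0/2; 2/2/2/2}
[TSO] allowed = {0/0/0/0; 0/0/0/2; 0/0/2/2; 0/2/0/0; 0/2/0/2; 0/2/2/2; 2/0/0/0; 2/0/0/2; 2/0/2/2; 2/2/0/0; 2/2/0/2; 2/2/2/2}
[PSO] allowed = {0/0/0/0; 0/0/0/2; 0/0/2/2; 0/2/0/0; 0/2/0/2; 0/2/2/2; 2/0/0/0; 2/0/0/2; 2/0/2/2; 2/2/0/0; 2/2/0/2; 2/2/2/2}
target 0/2/0/0 ∈ {SC,TSO,PSO}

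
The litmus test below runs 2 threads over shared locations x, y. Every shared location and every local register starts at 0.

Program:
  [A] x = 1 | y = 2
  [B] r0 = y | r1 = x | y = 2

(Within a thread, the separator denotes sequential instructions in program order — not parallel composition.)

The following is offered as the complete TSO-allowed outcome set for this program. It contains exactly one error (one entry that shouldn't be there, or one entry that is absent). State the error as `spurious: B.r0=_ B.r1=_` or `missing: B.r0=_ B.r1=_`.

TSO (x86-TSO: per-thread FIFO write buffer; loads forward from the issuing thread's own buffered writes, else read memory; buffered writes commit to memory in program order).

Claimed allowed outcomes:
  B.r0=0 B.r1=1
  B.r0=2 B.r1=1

outcome vector order: (B.r0,B.r1)
under TSO → <0 0> <0 1> <2 1>
TSO∖claimed = {<0 0>}

missing: B.r0=0 B.r1=0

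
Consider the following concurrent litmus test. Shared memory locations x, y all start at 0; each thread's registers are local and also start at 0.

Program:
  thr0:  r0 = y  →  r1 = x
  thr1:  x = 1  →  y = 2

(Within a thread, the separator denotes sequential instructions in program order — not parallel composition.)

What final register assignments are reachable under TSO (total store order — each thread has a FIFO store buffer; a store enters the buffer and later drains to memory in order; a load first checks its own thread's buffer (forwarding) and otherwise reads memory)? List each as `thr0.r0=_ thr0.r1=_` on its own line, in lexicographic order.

outcome vector order: (thr0.r0,thr0.r1)
|TSO outcomes| = 3

thr0.r0=0 thr0.r1=0
thr0.r0=0 thr0.r1=1
thr0.r0=2 thr0.r1=1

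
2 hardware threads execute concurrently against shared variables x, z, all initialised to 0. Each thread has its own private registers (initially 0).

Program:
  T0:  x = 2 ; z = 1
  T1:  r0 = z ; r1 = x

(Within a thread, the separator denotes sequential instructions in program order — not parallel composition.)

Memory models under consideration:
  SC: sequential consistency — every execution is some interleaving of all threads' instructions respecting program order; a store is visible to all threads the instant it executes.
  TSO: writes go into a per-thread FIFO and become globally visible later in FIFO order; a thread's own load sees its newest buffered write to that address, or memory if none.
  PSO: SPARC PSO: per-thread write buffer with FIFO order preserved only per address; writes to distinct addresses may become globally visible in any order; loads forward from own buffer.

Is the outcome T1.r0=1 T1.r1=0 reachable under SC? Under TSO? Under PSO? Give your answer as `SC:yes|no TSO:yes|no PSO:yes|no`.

outcome vector order: (T1.r0,T1.r1)
under SC → <0 0>; <0 2>; <1 2>
under TSO → <0 0>; <0 2>; <1 2>
under PSO → <0 0>; <0 2>; <1 0>; <1 2>
target <1 0> ∈ {PSO}

SC:no TSO:no PSO:yes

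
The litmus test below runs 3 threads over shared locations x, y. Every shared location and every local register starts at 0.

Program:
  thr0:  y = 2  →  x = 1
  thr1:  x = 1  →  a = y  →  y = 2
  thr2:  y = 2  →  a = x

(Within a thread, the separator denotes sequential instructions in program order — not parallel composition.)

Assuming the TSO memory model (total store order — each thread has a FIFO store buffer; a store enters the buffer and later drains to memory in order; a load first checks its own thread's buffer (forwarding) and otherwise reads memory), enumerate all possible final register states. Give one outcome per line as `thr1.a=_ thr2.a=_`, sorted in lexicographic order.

outcome vector order: (thr1.a,thr2.a)
|TSO outcomes| = 4

thr1.a=0 thr2.a=0
thr1.a=0 thr2.a=1
thr1.a=2 thr2.a=0
thr1.a=2 thr2.a=1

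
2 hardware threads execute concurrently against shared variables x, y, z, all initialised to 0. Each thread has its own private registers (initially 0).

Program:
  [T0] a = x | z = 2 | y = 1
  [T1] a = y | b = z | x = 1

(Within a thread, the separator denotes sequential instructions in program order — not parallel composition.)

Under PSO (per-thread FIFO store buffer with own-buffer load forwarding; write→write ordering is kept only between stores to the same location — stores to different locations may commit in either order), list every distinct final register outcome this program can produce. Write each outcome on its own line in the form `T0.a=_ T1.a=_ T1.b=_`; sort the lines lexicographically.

outcome vector order: (T0.a,T1.a,T1.b)
|PSO outcomes| = 5

T0.a=0 T1.a=0 T1.b=0
T0.a=0 T1.a=0 T1.b=2
T0.a=0 T1.a=1 T1.b=0
T0.a=0 T1.a=1 T1.b=2
T0.a=1 T1.a=0 T1.b=0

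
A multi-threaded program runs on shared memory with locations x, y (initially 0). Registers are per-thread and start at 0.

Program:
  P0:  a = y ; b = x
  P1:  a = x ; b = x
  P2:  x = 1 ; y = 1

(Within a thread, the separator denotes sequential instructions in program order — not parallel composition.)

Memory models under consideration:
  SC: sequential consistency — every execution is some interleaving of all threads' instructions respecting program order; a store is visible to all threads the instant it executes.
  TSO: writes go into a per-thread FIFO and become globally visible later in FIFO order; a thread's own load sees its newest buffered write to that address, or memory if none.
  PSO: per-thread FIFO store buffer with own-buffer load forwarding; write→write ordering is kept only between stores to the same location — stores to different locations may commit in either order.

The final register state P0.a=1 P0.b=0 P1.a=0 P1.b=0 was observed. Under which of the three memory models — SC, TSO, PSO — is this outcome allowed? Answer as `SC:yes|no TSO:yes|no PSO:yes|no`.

SC:no TSO:no PSO:yes

outcome vector order: (P0.a,P0.b,P1.a,P1.b)
SC: 9 outcomes — {0000 0001 0011 0100 0101 0111 1100 1101 1111}
TSO: 9 outcomes — {0000 0001 0011 0100 0101 0111 1100 1101 1111}
PSO: 12 outcomes — {0000 0001 0011 0100 0101 0111 1000 1001 1011 1100 1101 1111}
target 1000 ∈ {PSO}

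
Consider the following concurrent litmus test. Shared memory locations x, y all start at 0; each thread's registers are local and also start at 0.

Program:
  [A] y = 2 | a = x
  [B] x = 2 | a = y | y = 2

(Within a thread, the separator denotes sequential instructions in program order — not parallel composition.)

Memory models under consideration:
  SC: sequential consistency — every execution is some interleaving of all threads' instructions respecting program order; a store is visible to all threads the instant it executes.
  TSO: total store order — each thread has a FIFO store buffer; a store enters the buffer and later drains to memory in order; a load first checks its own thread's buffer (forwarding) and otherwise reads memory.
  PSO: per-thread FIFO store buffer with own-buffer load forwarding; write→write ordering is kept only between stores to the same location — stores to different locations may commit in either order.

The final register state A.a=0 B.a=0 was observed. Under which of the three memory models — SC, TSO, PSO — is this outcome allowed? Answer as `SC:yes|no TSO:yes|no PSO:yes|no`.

outcome vector order: (A.a,B.a)
SC: 3 outcomes — {<0 2>; <2 0>; <2 2>}
TSO: 4 outcomes — {<0 0>; <0 2>; <2 0>; <2 2>}
PSO: 4 outcomes — {<0 0>; <0 2>; <2 0>; <2 2>}
target <0 0> ∈ {TSO,PSO}

SC:no TSO:yes PSO:yes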